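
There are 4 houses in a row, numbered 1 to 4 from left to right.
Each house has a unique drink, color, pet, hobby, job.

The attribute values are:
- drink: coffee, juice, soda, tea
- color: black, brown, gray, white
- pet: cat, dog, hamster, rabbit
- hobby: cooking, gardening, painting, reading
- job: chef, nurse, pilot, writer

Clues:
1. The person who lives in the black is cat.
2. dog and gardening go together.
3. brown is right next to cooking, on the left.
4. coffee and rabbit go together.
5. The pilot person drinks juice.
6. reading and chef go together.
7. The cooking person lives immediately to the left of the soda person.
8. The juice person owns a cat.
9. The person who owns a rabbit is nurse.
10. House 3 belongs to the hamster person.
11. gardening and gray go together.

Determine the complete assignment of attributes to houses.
Solution:

House | Drink | Color | Pet | Hobby | Job
-----------------------------------------
  1   | coffee | brown | rabbit | painting | nurse
  2   | juice | black | cat | cooking | pilot
  3   | soda | white | hamster | reading | chef
  4   | tea | gray | dog | gardening | writer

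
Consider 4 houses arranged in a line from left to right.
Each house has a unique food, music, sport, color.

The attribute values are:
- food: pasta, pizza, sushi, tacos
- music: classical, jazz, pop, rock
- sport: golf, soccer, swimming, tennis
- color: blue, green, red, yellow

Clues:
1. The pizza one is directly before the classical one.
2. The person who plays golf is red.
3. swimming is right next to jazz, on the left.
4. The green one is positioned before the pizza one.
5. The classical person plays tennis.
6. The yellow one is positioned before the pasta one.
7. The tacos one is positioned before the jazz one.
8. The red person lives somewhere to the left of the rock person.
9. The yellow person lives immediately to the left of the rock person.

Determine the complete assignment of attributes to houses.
Solution:

House | Food | Music | Sport | Color
------------------------------------
  1   | tacos | pop | swimming | green
  2   | pizza | jazz | golf | red
  3   | sushi | classical | tennis | yellow
  4   | pasta | rock | soccer | blue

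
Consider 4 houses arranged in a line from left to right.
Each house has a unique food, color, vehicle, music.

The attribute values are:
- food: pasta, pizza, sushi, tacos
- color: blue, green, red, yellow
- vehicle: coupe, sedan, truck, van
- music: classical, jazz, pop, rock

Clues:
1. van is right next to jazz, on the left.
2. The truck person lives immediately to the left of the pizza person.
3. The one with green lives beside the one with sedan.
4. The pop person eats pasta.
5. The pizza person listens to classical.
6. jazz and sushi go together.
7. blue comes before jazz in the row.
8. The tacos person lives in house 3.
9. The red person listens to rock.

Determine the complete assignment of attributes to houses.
Solution:

House | Food | Color | Vehicle | Music
--------------------------------------
  1   | pasta | green | truck | pop
  2   | pizza | blue | sedan | classical
  3   | tacos | red | van | rock
  4   | sushi | yellow | coupe | jazz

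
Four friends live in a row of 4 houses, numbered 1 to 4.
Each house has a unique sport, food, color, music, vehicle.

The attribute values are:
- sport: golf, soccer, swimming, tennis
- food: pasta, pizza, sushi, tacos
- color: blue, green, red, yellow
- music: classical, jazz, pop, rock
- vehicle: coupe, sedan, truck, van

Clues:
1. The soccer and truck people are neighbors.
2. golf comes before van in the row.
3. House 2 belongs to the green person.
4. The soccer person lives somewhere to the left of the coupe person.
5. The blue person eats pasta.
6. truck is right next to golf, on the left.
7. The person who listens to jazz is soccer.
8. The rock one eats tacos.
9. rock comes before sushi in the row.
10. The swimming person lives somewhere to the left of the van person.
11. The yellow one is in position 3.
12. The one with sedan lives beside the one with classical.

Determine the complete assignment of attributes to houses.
Solution:

House | Sport | Food | Color | Music | Vehicle
----------------------------------------------
  1   | soccer | pasta | blue | jazz | sedan
  2   | swimming | pizza | green | classical | truck
  3   | golf | tacos | yellow | rock | coupe
  4   | tennis | sushi | red | pop | van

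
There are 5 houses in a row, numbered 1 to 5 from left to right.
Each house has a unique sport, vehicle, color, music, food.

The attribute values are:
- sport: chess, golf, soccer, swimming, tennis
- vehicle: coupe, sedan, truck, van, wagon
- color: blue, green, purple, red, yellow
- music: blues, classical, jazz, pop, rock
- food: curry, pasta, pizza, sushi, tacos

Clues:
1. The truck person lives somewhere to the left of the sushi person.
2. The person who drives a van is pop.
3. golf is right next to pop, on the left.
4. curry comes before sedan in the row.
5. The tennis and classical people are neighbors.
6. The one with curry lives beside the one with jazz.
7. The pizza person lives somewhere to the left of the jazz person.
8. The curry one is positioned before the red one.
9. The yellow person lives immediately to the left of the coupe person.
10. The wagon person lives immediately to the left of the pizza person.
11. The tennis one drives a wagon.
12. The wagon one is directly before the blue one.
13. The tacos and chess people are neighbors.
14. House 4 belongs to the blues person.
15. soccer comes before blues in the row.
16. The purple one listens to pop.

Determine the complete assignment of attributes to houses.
Solution:

House | Sport | Vehicle | Color | Music | Food
----------------------------------------------
  1   | tennis | wagon | yellow | rock | pasta
  2   | golf | coupe | blue | classical | pizza
  3   | soccer | van | purple | pop | tacos
  4   | chess | truck | green | blues | curry
  5   | swimming | sedan | red | jazz | sushi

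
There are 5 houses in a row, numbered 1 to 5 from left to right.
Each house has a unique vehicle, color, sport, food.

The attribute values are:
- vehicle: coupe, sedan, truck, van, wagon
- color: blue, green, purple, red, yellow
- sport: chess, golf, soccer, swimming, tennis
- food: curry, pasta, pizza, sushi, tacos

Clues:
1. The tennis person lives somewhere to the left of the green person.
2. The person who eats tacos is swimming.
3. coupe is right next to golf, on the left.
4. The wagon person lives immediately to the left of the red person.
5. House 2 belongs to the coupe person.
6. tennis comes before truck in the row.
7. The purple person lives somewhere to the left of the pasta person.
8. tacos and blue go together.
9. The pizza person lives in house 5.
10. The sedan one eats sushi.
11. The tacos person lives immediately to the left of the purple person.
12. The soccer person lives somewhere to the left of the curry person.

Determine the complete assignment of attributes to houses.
Solution:

House | Vehicle | Color | Sport | Food
--------------------------------------
  1   | sedan | yellow | soccer | sushi
  2   | coupe | blue | swimming | tacos
  3   | wagon | purple | golf | curry
  4   | van | red | tennis | pasta
  5   | truck | green | chess | pizza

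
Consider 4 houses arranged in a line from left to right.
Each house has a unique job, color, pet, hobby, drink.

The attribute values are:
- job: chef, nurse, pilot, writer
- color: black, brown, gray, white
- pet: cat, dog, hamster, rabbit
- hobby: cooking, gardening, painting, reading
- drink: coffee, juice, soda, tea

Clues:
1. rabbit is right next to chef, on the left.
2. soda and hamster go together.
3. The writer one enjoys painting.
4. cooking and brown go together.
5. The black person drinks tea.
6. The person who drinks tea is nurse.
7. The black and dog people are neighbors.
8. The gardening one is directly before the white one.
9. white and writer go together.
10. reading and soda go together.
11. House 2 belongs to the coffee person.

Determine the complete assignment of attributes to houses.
Solution:

House | Job | Color | Pet | Hobby | Drink
-----------------------------------------
  1   | nurse | black | cat | gardening | tea
  2   | writer | white | dog | painting | coffee
  3   | pilot | brown | rabbit | cooking | juice
  4   | chef | gray | hamster | reading | soda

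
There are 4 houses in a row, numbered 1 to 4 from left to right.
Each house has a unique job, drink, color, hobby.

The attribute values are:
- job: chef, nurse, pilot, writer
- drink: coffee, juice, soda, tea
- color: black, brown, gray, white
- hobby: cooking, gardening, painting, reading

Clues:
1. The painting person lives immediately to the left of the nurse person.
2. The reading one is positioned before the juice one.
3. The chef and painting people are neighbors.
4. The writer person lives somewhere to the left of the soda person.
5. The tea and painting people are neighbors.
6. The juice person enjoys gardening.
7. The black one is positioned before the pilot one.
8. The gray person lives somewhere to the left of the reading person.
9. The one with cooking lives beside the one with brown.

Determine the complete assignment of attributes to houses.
Solution:

House | Job | Drink | Color | Hobby
-----------------------------------
  1   | chef | tea | gray | cooking
  2   | writer | coffee | brown | painting
  3   | nurse | soda | black | reading
  4   | pilot | juice | white | gardening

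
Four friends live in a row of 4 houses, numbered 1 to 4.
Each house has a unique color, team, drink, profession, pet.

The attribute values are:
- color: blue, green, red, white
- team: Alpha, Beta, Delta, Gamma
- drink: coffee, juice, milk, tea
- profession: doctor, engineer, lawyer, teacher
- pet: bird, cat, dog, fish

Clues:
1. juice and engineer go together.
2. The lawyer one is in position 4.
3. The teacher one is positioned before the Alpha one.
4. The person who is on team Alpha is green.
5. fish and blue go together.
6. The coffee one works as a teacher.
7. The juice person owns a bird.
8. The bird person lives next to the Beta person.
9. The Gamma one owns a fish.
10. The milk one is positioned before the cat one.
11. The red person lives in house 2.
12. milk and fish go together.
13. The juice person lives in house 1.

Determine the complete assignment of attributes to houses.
Solution:

House | Color | Team | Drink | Profession | Pet
-----------------------------------------------
  1   | white | Delta | juice | engineer | bird
  2   | red | Beta | coffee | teacher | dog
  3   | blue | Gamma | milk | doctor | fish
  4   | green | Alpha | tea | lawyer | cat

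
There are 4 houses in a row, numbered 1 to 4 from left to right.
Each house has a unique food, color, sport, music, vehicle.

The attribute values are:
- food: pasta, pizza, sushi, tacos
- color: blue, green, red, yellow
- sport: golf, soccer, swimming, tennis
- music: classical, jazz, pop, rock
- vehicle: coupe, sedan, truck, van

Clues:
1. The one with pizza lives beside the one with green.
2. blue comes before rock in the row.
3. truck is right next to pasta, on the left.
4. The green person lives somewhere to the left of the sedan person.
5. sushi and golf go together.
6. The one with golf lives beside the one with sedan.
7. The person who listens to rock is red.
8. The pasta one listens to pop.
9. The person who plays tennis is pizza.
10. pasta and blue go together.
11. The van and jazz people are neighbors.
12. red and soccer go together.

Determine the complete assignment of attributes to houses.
Solution:

House | Food | Color | Sport | Music | Vehicle
----------------------------------------------
  1   | pizza | yellow | tennis | classical | van
  2   | sushi | green | golf | jazz | truck
  3   | pasta | blue | swimming | pop | sedan
  4   | tacos | red | soccer | rock | coupe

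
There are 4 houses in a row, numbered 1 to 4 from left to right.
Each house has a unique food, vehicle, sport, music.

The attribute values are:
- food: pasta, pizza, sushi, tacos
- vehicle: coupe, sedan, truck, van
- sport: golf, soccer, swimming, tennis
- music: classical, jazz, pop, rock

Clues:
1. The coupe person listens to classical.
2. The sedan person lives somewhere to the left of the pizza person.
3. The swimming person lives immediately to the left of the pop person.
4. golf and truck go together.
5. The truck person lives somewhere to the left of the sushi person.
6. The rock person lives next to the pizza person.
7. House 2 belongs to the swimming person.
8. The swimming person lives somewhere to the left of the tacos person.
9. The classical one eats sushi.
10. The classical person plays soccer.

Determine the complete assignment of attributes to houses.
Solution:

House | Food | Vehicle | Sport | Music
--------------------------------------
  1   | pasta | sedan | tennis | rock
  2   | pizza | van | swimming | jazz
  3   | tacos | truck | golf | pop
  4   | sushi | coupe | soccer | classical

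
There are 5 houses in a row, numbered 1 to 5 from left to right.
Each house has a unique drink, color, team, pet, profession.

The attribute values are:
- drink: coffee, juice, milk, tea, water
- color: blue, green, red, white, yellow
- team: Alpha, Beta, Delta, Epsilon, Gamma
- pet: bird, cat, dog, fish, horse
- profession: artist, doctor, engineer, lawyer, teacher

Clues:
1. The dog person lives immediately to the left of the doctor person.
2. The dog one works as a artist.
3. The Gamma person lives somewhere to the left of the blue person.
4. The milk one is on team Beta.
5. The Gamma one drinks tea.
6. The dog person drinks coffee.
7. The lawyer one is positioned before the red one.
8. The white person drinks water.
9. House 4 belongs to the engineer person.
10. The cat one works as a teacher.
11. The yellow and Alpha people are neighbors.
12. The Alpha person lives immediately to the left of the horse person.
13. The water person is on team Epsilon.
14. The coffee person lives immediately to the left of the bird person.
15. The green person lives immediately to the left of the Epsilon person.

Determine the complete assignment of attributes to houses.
Solution:

House | Drink | Color | Team | Pet | Profession
-----------------------------------------------
  1   | coffee | yellow | Delta | dog | artist
  2   | juice | green | Alpha | bird | doctor
  3   | water | white | Epsilon | horse | lawyer
  4   | tea | red | Gamma | fish | engineer
  5   | milk | blue | Beta | cat | teacher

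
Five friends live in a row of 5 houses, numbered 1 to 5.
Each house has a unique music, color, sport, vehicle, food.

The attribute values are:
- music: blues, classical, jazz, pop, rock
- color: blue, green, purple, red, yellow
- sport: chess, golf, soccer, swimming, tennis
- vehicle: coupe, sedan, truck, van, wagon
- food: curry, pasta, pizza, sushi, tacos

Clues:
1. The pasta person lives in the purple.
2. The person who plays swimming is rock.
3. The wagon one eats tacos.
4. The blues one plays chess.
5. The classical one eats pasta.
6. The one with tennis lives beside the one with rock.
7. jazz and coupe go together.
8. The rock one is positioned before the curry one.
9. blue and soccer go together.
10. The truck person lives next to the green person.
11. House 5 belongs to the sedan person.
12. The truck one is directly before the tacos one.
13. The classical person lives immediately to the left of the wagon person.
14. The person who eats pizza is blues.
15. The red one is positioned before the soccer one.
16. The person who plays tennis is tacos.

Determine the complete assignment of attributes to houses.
Solution:

House | Music | Color | Sport | Vehicle | Food
----------------------------------------------
  1   | classical | purple | golf | truck | pasta
  2   | pop | green | tennis | wagon | tacos
  3   | rock | red | swimming | van | sushi
  4   | jazz | blue | soccer | coupe | curry
  5   | blues | yellow | chess | sedan | pizza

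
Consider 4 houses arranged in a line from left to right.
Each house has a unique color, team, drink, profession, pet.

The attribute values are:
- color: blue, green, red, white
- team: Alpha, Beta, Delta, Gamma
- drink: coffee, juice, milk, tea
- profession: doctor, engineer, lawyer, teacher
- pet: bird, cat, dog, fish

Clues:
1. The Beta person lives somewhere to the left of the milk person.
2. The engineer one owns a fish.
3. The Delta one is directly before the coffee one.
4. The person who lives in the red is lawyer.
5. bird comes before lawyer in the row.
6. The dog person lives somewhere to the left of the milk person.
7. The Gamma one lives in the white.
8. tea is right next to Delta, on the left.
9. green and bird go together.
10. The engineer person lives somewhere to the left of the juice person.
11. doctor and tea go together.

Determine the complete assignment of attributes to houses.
Solution:

House | Color | Team | Drink | Profession | Pet
-----------------------------------------------
  1   | blue | Beta | tea | doctor | dog
  2   | green | Delta | milk | teacher | bird
  3   | white | Gamma | coffee | engineer | fish
  4   | red | Alpha | juice | lawyer | cat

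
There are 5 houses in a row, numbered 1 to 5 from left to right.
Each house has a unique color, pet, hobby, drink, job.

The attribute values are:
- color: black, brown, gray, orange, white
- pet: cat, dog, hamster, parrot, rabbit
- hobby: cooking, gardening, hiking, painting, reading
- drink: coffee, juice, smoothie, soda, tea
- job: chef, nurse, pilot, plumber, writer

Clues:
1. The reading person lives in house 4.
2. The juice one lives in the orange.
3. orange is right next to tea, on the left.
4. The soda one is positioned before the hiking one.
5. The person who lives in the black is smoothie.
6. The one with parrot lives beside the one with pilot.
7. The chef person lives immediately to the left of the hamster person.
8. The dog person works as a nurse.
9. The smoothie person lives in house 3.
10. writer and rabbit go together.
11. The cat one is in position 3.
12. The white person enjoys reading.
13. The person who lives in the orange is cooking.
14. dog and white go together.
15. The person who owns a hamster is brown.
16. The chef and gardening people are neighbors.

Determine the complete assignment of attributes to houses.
Solution:

House | Color | Pet | Hobby | Drink | Job
-----------------------------------------
  1   | orange | parrot | cooking | juice | chef
  2   | brown | hamster | gardening | tea | pilot
  3   | black | cat | painting | smoothie | plumber
  4   | white | dog | reading | soda | nurse
  5   | gray | rabbit | hiking | coffee | writer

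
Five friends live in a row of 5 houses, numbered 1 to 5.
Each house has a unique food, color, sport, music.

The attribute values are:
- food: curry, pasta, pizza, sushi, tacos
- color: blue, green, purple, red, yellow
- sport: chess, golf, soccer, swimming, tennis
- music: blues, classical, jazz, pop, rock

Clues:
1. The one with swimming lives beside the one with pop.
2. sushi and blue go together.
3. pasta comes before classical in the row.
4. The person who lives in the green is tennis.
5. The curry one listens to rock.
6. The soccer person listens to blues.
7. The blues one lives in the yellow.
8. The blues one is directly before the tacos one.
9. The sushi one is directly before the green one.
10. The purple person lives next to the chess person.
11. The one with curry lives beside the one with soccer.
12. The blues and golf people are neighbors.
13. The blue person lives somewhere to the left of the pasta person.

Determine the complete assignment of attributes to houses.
Solution:

House | Food | Color | Sport | Music
------------------------------------
  1   | pizza | purple | swimming | jazz
  2   | sushi | blue | chess | pop
  3   | curry | green | tennis | rock
  4   | pasta | yellow | soccer | blues
  5   | tacos | red | golf | classical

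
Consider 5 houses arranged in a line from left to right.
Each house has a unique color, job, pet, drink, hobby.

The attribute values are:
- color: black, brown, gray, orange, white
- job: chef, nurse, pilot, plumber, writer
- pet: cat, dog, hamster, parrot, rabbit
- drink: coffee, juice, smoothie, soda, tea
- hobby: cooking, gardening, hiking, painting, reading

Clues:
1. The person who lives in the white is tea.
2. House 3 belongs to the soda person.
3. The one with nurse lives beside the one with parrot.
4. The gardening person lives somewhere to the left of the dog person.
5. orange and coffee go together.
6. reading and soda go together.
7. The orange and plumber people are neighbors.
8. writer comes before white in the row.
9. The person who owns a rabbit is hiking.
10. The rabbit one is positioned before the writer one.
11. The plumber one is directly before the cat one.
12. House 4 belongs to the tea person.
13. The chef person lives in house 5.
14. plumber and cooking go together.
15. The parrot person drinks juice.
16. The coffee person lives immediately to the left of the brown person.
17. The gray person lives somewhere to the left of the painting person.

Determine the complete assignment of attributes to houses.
Solution:

House | Color | Job | Pet | Drink | Hobby
-----------------------------------------
  1   | orange | nurse | rabbit | coffee | hiking
  2   | brown | plumber | parrot | juice | cooking
  3   | gray | writer | cat | soda | reading
  4   | white | pilot | hamster | tea | gardening
  5   | black | chef | dog | smoothie | painting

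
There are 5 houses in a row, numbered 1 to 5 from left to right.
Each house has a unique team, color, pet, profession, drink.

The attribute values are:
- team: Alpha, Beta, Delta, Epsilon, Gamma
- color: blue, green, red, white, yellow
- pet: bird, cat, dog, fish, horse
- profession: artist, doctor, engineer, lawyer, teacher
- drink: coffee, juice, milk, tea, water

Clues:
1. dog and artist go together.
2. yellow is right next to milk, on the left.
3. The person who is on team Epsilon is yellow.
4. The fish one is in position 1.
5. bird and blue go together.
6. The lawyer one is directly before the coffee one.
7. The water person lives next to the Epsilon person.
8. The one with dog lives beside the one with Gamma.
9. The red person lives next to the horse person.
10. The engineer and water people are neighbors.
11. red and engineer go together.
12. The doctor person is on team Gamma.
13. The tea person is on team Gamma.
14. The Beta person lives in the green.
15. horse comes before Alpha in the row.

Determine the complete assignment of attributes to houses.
Solution:

House | Team | Color | Pet | Profession | Drink
-----------------------------------------------
  1   | Delta | red | fish | engineer | juice
  2   | Beta | green | horse | lawyer | water
  3   | Epsilon | yellow | cat | teacher | coffee
  4   | Alpha | white | dog | artist | milk
  5   | Gamma | blue | bird | doctor | tea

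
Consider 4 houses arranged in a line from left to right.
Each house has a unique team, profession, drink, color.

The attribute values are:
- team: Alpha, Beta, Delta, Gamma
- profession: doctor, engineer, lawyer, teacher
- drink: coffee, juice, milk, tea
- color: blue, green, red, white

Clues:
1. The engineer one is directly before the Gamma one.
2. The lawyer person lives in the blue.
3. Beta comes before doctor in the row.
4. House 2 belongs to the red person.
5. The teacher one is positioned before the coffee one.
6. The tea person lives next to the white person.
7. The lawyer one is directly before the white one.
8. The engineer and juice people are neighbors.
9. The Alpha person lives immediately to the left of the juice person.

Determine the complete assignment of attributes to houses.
Solution:

House | Team | Profession | Drink | Color
-----------------------------------------
  1   | Alpha | engineer | milk | green
  2   | Gamma | teacher | juice | red
  3   | Beta | lawyer | tea | blue
  4   | Delta | doctor | coffee | white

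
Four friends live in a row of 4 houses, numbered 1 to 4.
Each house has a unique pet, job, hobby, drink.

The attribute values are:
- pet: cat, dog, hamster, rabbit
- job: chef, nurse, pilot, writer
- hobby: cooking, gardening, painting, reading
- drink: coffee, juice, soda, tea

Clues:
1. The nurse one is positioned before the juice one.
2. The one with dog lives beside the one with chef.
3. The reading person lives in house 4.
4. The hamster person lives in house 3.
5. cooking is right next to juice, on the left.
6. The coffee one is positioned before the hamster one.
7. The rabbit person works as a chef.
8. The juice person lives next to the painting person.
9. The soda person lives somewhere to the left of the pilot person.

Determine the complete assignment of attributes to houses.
Solution:

House | Pet | Job | Hobby | Drink
---------------------------------
  1   | dog | nurse | cooking | coffee
  2   | rabbit | chef | gardening | juice
  3   | hamster | writer | painting | soda
  4   | cat | pilot | reading | tea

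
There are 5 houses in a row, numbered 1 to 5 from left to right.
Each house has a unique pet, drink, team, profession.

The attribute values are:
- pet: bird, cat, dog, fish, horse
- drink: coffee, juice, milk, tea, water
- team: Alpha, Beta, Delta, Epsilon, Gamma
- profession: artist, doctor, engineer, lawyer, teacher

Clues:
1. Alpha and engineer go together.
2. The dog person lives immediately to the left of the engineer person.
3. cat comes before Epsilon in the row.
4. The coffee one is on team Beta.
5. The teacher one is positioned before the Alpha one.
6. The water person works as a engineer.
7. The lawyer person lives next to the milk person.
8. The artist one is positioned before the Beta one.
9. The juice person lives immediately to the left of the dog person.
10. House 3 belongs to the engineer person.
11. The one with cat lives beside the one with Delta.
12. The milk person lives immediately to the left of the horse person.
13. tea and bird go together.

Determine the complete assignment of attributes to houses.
Solution:

House | Pet | Drink | Team | Profession
---------------------------------------
  1   | cat | juice | Gamma | lawyer
  2   | dog | milk | Delta | teacher
  3   | horse | water | Alpha | engineer
  4   | bird | tea | Epsilon | artist
  5   | fish | coffee | Beta | doctor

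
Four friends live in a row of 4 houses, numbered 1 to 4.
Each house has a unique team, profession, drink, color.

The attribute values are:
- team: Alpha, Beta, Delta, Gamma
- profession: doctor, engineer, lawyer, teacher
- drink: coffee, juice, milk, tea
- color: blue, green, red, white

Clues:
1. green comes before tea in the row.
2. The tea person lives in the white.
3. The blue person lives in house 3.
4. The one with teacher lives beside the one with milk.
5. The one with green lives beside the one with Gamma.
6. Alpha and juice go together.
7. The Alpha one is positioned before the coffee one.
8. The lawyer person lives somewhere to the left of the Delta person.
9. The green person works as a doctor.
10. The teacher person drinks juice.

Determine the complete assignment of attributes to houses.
Solution:

House | Team | Profession | Drink | Color
-----------------------------------------
  1   | Alpha | teacher | juice | red
  2   | Beta | doctor | milk | green
  3   | Gamma | lawyer | coffee | blue
  4   | Delta | engineer | tea | white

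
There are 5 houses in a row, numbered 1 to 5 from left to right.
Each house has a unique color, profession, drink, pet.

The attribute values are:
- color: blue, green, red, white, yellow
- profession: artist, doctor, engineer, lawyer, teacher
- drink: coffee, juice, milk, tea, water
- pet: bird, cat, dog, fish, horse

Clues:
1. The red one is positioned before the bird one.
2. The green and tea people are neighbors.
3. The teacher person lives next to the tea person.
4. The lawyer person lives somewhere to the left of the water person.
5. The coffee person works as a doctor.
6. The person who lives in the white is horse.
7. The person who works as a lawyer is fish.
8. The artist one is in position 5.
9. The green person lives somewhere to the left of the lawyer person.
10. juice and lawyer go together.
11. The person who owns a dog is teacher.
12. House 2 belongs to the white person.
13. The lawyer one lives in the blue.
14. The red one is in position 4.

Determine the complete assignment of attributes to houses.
Solution:

House | Color | Profession | Drink | Pet
----------------------------------------
  1   | green | teacher | milk | dog
  2   | white | engineer | tea | horse
  3   | blue | lawyer | juice | fish
  4   | red | doctor | coffee | cat
  5   | yellow | artist | water | bird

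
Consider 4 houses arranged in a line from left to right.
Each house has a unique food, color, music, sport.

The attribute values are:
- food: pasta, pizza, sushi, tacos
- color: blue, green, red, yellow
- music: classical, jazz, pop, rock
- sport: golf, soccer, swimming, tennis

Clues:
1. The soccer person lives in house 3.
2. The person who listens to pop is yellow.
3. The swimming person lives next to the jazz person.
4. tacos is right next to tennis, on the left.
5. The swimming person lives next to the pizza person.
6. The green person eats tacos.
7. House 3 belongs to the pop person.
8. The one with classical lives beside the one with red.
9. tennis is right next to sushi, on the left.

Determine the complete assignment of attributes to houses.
Solution:

House | Food | Color | Music | Sport
------------------------------------
  1   | tacos | green | classical | swimming
  2   | pizza | red | jazz | tennis
  3   | sushi | yellow | pop | soccer
  4   | pasta | blue | rock | golf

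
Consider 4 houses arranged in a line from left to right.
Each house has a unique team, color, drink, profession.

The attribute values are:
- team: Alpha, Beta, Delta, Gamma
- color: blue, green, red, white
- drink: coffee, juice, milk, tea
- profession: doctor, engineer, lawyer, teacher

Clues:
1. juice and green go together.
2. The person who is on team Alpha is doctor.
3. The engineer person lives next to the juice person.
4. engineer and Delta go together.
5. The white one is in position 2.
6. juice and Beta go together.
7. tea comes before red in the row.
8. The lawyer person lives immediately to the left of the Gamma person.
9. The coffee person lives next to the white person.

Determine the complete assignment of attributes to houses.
Solution:

House | Team | Color | Drink | Profession
-----------------------------------------
  1   | Alpha | blue | coffee | doctor
  2   | Delta | white | tea | engineer
  3   | Beta | green | juice | lawyer
  4   | Gamma | red | milk | teacher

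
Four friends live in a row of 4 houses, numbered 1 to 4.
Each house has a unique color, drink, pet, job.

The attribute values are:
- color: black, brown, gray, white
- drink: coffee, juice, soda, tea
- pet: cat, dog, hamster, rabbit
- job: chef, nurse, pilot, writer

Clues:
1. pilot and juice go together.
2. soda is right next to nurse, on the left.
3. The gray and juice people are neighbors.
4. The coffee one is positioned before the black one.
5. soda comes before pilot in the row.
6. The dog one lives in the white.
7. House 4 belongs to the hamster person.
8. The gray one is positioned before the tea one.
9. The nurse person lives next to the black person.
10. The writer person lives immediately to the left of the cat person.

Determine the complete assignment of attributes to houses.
Solution:

House | Color | Drink | Pet | Job
---------------------------------
  1   | white | soda | dog | writer
  2   | gray | coffee | cat | nurse
  3   | black | juice | rabbit | pilot
  4   | brown | tea | hamster | chef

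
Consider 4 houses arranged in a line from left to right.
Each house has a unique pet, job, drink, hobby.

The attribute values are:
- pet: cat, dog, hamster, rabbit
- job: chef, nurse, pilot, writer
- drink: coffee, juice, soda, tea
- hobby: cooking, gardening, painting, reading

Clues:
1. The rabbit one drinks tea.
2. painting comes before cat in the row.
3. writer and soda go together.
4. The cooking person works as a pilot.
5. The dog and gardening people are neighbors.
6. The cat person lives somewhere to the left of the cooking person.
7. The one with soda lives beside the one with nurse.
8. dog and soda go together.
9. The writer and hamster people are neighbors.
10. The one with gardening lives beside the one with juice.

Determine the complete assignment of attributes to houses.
Solution:

House | Pet | Job | Drink | Hobby
---------------------------------
  1   | dog | writer | soda | painting
  2   | hamster | nurse | coffee | gardening
  3   | cat | chef | juice | reading
  4   | rabbit | pilot | tea | cooking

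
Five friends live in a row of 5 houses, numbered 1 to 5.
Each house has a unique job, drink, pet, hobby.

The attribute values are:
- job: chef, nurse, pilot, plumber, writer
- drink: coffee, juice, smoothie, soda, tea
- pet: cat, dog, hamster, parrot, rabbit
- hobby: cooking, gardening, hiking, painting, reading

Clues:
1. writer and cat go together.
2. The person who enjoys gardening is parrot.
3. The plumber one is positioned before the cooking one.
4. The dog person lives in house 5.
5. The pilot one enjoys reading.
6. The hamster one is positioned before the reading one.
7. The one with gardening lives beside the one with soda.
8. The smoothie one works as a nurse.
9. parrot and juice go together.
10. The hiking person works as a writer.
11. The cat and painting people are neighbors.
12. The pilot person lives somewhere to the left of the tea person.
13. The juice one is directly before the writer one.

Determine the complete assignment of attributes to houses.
Solution:

House | Job | Drink | Pet | Hobby
---------------------------------
  1   | plumber | juice | parrot | gardening
  2   | writer | soda | cat | hiking
  3   | nurse | smoothie | hamster | painting
  4   | pilot | coffee | rabbit | reading
  5   | chef | tea | dog | cooking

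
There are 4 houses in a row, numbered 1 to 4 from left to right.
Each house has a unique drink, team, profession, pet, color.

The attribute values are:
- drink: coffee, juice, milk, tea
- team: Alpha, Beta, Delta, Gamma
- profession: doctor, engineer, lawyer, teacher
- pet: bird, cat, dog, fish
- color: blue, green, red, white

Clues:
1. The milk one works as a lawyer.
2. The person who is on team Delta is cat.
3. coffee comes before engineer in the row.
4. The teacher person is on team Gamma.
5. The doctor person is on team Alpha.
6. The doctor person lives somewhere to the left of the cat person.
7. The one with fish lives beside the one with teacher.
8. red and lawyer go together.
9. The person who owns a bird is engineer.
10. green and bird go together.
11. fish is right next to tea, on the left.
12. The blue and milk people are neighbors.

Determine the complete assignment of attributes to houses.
Solution:

House | Drink | Team | Profession | Pet | Color
-----------------------------------------------
  1   | coffee | Alpha | doctor | fish | white
  2   | tea | Gamma | teacher | dog | blue
  3   | milk | Delta | lawyer | cat | red
  4   | juice | Beta | engineer | bird | green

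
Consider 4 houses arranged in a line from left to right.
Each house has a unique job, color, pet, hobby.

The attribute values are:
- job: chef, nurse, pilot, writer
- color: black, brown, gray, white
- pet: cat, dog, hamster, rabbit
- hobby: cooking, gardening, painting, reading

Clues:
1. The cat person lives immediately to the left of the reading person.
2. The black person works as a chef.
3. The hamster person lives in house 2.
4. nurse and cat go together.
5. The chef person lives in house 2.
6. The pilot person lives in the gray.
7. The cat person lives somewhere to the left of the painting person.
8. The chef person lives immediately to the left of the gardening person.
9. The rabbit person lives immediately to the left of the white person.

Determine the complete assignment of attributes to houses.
Solution:

House | Job | Color | Pet | Hobby
---------------------------------
  1   | nurse | brown | cat | cooking
  2   | chef | black | hamster | reading
  3   | pilot | gray | rabbit | gardening
  4   | writer | white | dog | painting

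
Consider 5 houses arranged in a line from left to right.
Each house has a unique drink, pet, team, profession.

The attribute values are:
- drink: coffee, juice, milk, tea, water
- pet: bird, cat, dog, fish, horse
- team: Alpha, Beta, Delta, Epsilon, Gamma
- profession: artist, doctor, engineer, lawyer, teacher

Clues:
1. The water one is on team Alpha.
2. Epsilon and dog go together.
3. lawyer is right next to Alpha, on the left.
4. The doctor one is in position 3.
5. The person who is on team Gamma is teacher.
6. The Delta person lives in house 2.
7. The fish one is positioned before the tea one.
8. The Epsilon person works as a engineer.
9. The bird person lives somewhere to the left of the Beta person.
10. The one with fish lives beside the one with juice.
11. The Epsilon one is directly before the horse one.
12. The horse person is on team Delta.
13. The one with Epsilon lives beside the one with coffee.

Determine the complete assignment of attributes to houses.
Solution:

House | Drink | Pet | Team | Profession
---------------------------------------
  1   | milk | dog | Epsilon | engineer
  2   | coffee | horse | Delta | lawyer
  3   | water | fish | Alpha | doctor
  4   | juice | bird | Gamma | teacher
  5   | tea | cat | Beta | artist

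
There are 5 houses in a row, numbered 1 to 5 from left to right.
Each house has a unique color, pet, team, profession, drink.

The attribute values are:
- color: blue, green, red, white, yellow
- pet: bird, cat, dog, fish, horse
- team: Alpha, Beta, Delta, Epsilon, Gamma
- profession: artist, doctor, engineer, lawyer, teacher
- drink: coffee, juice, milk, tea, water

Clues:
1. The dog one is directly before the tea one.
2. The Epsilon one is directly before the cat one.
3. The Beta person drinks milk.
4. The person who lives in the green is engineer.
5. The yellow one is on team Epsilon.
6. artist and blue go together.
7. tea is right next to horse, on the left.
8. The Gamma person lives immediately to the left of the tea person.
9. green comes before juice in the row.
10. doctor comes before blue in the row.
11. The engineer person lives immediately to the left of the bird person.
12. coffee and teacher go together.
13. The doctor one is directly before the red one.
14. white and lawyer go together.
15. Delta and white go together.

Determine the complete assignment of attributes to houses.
Solution:

House | Color | Pet | Team | Profession | Drink
-----------------------------------------------
  1   | green | dog | Gamma | engineer | water
  2   | white | bird | Delta | lawyer | tea
  3   | yellow | horse | Epsilon | doctor | juice
  4   | red | cat | Alpha | teacher | coffee
  5   | blue | fish | Beta | artist | milk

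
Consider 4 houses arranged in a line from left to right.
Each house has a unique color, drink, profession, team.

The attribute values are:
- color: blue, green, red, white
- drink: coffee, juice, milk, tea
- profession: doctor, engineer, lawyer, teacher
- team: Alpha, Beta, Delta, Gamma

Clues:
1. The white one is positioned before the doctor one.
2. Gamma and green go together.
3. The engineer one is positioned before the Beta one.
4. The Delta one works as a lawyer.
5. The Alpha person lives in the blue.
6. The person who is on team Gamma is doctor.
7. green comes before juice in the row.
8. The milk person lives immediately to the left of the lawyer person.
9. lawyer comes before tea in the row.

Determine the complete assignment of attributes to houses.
Solution:

House | Color | Drink | Profession | Team
-----------------------------------------
  1   | blue | milk | engineer | Alpha
  2   | white | coffee | lawyer | Delta
  3   | green | tea | doctor | Gamma
  4   | red | juice | teacher | Beta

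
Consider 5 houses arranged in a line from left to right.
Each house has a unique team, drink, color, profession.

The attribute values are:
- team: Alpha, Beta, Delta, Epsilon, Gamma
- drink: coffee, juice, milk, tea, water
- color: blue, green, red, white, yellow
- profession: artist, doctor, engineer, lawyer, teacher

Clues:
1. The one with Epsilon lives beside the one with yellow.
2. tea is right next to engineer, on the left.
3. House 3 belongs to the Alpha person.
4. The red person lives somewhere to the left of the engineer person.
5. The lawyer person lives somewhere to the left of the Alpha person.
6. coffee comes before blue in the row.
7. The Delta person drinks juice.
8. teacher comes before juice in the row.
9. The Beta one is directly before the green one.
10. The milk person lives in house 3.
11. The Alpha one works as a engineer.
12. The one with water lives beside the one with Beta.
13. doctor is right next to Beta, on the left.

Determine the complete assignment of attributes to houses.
Solution:

House | Team | Drink | Color | Profession
-----------------------------------------
  1   | Epsilon | water | red | doctor
  2   | Beta | tea | yellow | lawyer
  3   | Alpha | milk | green | engineer
  4   | Gamma | coffee | white | teacher
  5   | Delta | juice | blue | artist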